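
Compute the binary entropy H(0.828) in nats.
0.4590 nats

The binary entropy function is:
H(p) = -p log(p) - (1-p) log(1-p)

H(0.828) = -0.828 × log_e(0.828) - 0.172 × log_e(0.172)
H(0.828) = 0.4590 nats

Note: Binary entropy is maximized at p=0.5 (H=1 bit) and minimized at p=0 or p=1 (H=0).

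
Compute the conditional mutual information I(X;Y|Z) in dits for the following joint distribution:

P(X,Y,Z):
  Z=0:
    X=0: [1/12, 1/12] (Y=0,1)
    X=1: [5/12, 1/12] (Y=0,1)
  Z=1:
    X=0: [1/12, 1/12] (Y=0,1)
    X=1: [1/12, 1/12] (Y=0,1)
0.0148 dits

Conditional mutual information: I(X;Y|Z) = H(X|Z) + H(Y|Z) - H(X,Y|Z)

H(Z) = 0.2764
H(X,Z) = 0.5396 → H(X|Z) = 0.2632
H(Y,Z) = 0.5396 → H(Y|Z) = 0.2632
H(X,Y,Z) = 0.7879 → H(X,Y|Z) = 0.5115

I(X;Y|Z) = 0.2632 + 0.2632 - 0.5115 = 0.0148 dits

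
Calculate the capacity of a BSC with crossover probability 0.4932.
0.0001 bits

For a binary symmetric channel (BSC) with error probability p:
Capacity C = 1 - H(p) bits per symbol

where H(p) = -p log₂(p) - (1-p) log₂(1-p) is the binary entropy function.

H(0.4932) = 0.9999 bits
C = 1 - 0.9999 = 0.0001 bits per symbol

This means we can reliably transmit up to 0.0001 bits of information per channel use.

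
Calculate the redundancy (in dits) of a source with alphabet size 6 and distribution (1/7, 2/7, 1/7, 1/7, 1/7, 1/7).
0.0191 dits

Redundancy measures how far a source is from maximum entropy:
R = H_max - H(X)

Maximum entropy for 6 symbols: H_max = log_10(6) = 0.7782 dits
Actual entropy: H(X) = 0.7591 dits
Redundancy: R = 0.7782 - 0.7591 = 0.0191 dits

This redundancy represents potential for compression: the source could be compressed by 0.0191 dits per symbol.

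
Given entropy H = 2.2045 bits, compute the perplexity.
4.6091

Perplexity is 2^H (or exp(H) for natural log).

H = 2.2045 bits
Perplexity = 2^2.2045 = 4.6091

Interpretation: The model's uncertainty is equivalent to choosing uniformly among 4.6 options.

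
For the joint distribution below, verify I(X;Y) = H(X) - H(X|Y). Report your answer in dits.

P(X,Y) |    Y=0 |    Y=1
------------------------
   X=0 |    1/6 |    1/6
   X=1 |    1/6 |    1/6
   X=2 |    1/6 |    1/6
I(X;Y) = 0.0000 dits

Mutual information has multiple equivalent forms:
- I(X;Y) = H(X) - H(X|Y)
- I(X;Y) = H(Y) - H(Y|X)
- I(X;Y) = H(X) + H(Y) - H(X,Y)

Computing all quantities:
H(X) = 0.4771, H(Y) = 0.3010, H(X,Y) = 0.7782
H(X|Y) = 0.4771, H(Y|X) = 0.3010

Verification:
H(X) - H(X|Y) = 0.4771 - 0.4771 = 0.0000
H(Y) - H(Y|X) = 0.3010 - 0.3010 = 0.0000
H(X) + H(Y) - H(X,Y) = 0.4771 + 0.3010 - 0.7782 = 0.0000

All forms give I(X;Y) = 0.0000 dits. ✓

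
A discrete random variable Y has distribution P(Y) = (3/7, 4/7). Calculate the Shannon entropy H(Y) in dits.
0.2966 dits

Shannon entropy is H(X) = -Σ p(x) log p(x).

For P = (3/7, 4/7):
H = -3/7 × log_10(3/7) -4/7 × log_10(4/7)
H = 0.2966 dits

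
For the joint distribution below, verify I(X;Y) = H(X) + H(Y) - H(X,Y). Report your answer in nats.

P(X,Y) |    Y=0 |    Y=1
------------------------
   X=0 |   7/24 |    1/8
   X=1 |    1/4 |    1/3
I(X;Y) = 0.0368 nats

Mutual information has multiple equivalent forms:
- I(X;Y) = H(X) - H(X|Y)
- I(X;Y) = H(Y) - H(Y|X)
- I(X;Y) = H(X) + H(Y) - H(X,Y)

Computing all quantities:
H(X) = 0.6792, H(Y) = 0.6897, H(X,Y) = 1.3321
H(X|Y) = 0.6424, H(Y|X) = 0.6529

Verification:
H(X) - H(X|Y) = 0.6792 - 0.6424 = 0.0368
H(Y) - H(Y|X) = 0.6897 - 0.6529 = 0.0368
H(X) + H(Y) - H(X,Y) = 0.6792 + 0.6897 - 1.3321 = 0.0368

All forms give I(X;Y) = 0.0368 nats. ✓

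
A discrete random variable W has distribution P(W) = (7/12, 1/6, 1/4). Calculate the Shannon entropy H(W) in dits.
0.4168 dits

Shannon entropy is H(X) = -Σ p(x) log p(x).

For P = (7/12, 1/6, 1/4):
H = -7/12 × log_10(7/12) -1/6 × log_10(1/6) -1/4 × log_10(1/4)
H = 0.4168 dits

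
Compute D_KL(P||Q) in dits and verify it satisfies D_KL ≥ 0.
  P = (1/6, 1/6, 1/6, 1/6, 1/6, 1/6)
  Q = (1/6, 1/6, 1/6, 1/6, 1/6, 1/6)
0.0000 dits

KL divergence satisfies the Gibbs inequality: D_KL(P||Q) ≥ 0 for all distributions P, Q.

D_KL(P||Q) = Σ p(x) log(p(x)/q(x))
Term by term:
  x=0: 1/6 × log_10[(1/6)/(1/6)] = 0.0000
  x=1: 1/6 × log_10[(1/6)/(1/6)] = 0.0000
  x=2: 1/6 × log_10[(1/6)/(1/6)] = 0.0000
  x=3: 1/6 × log_10[(1/6)/(1/6)] = 0.0000
  x=4: 1/6 × log_10[(1/6)/(1/6)] = 0.0000
  x=5: 1/6 × log_10[(1/6)/(1/6)] = 0.0000
D_KL(P||Q) = 0.0000 dits

D_KL(P||Q) = 0.0000 ≥ 0 ✓

This non-negativity is a fundamental property: relative entropy cannot be negative because it measures how different Q is from P.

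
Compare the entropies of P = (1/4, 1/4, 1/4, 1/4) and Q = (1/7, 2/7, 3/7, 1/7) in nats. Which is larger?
P

Computing entropies in nats:
H(P) = 1.3863
H(Q) = 1.2770

Distribution P has higher entropy.

Intuition: The distribution closer to uniform (more spread out) has higher entropy.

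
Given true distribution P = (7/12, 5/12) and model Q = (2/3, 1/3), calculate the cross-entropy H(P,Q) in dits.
0.3015 dits

Cross-entropy: H(P,Q) = -Σ p(x) log q(x)

Alternatively: H(P,Q) = H(P) + D_KL(P||Q)
H(P) = 0.2950 dits
D_KL(P||Q) = 0.0066 dits

H(P,Q) = 0.2950 + 0.0066 = 0.3015 dits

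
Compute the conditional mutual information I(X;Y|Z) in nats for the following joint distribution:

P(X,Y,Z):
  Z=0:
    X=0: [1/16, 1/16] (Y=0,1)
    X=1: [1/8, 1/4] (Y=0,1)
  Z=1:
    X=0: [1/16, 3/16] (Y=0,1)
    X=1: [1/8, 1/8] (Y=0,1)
0.0224 nats

Conditional mutual information: I(X;Y|Z) = H(X|Z) + H(Y|Z) - H(X,Y|Z)

H(Z) = 0.6931
H(X,Z) = 1.3209 → H(X|Z) = 0.6277
H(Y,Z) = 1.3547 → H(Y|Z) = 0.6616
H(X,Y,Z) = 1.9601 → H(X,Y|Z) = 1.2669

I(X;Y|Z) = 0.6277 + 0.6616 - 1.2669 = 0.0224 nats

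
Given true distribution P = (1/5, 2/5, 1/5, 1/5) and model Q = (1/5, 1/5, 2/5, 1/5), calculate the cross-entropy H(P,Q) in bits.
2.1219 bits

Cross-entropy: H(P,Q) = -Σ p(x) log q(x)

Alternatively: H(P,Q) = H(P) + D_KL(P||Q)
H(P) = 1.9219 bits
D_KL(P||Q) = 0.2000 bits

H(P,Q) = 1.9219 + 0.2000 = 2.1219 bits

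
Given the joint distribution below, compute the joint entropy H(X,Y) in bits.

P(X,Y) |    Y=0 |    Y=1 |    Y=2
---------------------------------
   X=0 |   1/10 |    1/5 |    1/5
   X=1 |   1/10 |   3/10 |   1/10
2.4464 bits

Joint entropy is H(X,Y) = -Σ_{x,y} p(x,y) log p(x,y).

Summing over all non-zero entries:
H(X,Y) = -[1/10·log_2(1/10) + 1/5·log_2(1/5) + 1/5·log_2(1/5) + 1/10·log_2(1/10) + 3/10·log_2(3/10) + 1/10·log_2(1/10)]
H(X,Y) = 2.4464 bits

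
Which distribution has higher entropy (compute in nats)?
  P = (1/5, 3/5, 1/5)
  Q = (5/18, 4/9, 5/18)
Q

Computing entropies in nats:
H(P) = 0.9503
H(Q) = 1.0720

Distribution Q has higher entropy.

Intuition: The distribution closer to uniform (more spread out) has higher entropy.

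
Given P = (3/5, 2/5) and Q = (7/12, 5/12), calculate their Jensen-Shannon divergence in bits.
0.0002 bits

Jensen-Shannon divergence is:
JSD(P||Q) = 0.5 × D_KL(P||M) + 0.5 × D_KL(Q||M)
where M = 0.5 × (P + Q) is the mixture distribution.

M = 0.5 × (3/5, 2/5) + 0.5 × (7/12, 5/12) = (0.591667, 0.408333)

D_KL(P||M) = 0.0002 bits
D_KL(Q||M) = 0.0002 bits

JSD(P||Q) = 0.5 × 0.0002 + 0.5 × 0.0002 = 0.0002 bits

Unlike KL divergence, JSD is symmetric and bounded: 0 ≤ JSD ≤ log(2).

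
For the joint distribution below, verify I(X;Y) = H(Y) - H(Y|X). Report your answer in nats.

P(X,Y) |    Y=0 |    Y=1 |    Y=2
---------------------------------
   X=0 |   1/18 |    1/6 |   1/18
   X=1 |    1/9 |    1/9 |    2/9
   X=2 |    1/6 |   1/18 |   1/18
I(X;Y) = 0.1086 nats

Mutual information has multiple equivalent forms:
- I(X;Y) = H(X) - H(X|Y)
- I(X;Y) = H(Y) - H(Y|X)
- I(X;Y) = H(X) + H(Y) - H(X,Y)

Computing all quantities:
H(X) = 1.0720, H(Y) = 1.0986, H(X,Y) = 2.0621
H(X|Y) = 0.9635, H(Y|X) = 0.9900

Verification:
H(X) - H(X|Y) = 1.0720 - 0.9635 = 0.1086
H(Y) - H(Y|X) = 1.0986 - 0.9900 = 0.1086
H(X) + H(Y) - H(X,Y) = 1.0720 + 1.0986 - 2.0621 = 0.1086

All forms give I(X;Y) = 0.1086 nats. ✓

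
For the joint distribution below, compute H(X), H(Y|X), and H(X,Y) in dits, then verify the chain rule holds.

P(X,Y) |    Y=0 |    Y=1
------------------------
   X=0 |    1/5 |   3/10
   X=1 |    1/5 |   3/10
H(X,Y) = 0.5933, H(X) = 0.3010, H(Y|X) = 0.2923 (all in dits)

Chain rule: H(X,Y) = H(X) + H(Y|X)

Left side — joint entropy directly:
H(X,Y) = -Σ p(x,y) log p(x,y) = 0.5933 dits

Right side — compute H(Y|X) from the conditional distributions:
P(X) = (1/2, 1/2), so H(X) = 0.3010 dits
H(Y|X) = Σ_x P(X=x) · H(Y|X=x):
  P(Y|X=0) = (2/5, 3/5), H(Y|X=0) = 0.2923, weight P(X=0) = 1/2
  P(Y|X=1) = (2/5, 3/5), H(Y|X=1) = 0.2923, weight P(X=1) = 1/2
H(Y|X) = 0.2923 dits

H(X) + H(Y|X) = 0.3010 + 0.2923 = 0.5933 dits

Both sides equal 0.5933 dits. ✓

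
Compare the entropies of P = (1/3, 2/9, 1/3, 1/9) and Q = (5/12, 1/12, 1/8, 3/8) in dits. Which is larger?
P

Computing entropies in dits:
H(P) = 0.5693
H(Q) = 0.5210

Distribution P has higher entropy.

Intuition: The distribution closer to uniform (more spread out) has higher entropy.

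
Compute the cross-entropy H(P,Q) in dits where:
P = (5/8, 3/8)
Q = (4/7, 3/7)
0.2899 dits

Cross-entropy: H(P,Q) = -Σ p(x) log q(x)

Alternatively: H(P,Q) = H(P) + D_KL(P||Q)
H(P) = 0.2873 dits
D_KL(P||Q) = 0.0026 dits

H(P,Q) = 0.2873 + 0.0026 = 0.2899 dits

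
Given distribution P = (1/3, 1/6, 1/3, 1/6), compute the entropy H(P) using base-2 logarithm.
1.9183 bits

Shannon entropy is H(X) = -Σ p(x) log p(x).

For P = (1/3, 1/6, 1/3, 1/6):
H = -1/3 × log_2(1/3) -1/6 × log_2(1/6) -1/3 × log_2(1/3) -1/6 × log_2(1/6)
H = 1.9183 bits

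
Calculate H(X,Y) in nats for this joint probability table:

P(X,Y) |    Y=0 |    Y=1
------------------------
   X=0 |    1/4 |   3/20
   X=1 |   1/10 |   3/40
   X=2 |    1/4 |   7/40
1.7073 nats

Joint entropy is H(X,Y) = -Σ_{x,y} p(x,y) log p(x,y).

Summing over all non-zero entries:
H(X,Y) = -[1/4·log_e(1/4) + 3/20·log_e(3/20) + 1/10·log_e(1/10) + 3/40·log_e(3/40) + 1/4·log_e(1/4) + 7/40·log_e(7/40)]
H(X,Y) = 1.7073 nats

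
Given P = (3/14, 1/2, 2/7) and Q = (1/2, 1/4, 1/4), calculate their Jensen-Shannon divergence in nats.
0.0512 nats

Jensen-Shannon divergence is:
JSD(P||Q) = 0.5 × D_KL(P||M) + 0.5 × D_KL(Q||M)
where M = 0.5 × (P + Q) is the mixture distribution.

M = 0.5 × (3/14, 1/2, 2/7) + 0.5 × (1/2, 1/4, 1/4) = (5/14, 3/8, 0.267857)

D_KL(P||M) = 0.0528 nats
D_KL(Q||M) = 0.0496 nats

JSD(P||Q) = 0.5 × 0.0528 + 0.5 × 0.0496 = 0.0512 nats

Unlike KL divergence, JSD is symmetric and bounded: 0 ≤ JSD ≤ log(2).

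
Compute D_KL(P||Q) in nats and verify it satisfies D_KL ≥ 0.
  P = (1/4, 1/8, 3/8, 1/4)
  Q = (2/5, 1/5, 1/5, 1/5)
0.1153 nats

KL divergence satisfies the Gibbs inequality: D_KL(P||Q) ≥ 0 for all distributions P, Q.

D_KL(P||Q) = Σ p(x) log(p(x)/q(x))
Term by term:
  x=0: 1/4 × log_e[(1/4)/(2/5)] = -0.1175
  x=1: 1/8 × log_e[(1/8)/(1/5)] = -0.0588
  x=2: 3/8 × log_e[(3/8)/(1/5)] = 0.2357
  x=3: 1/4 × log_e[(1/4)/(1/5)] = 0.0558
D_KL(P||Q) = 0.1153 nats

D_KL(P||Q) = 0.1153 ≥ 0 ✓

This non-negativity is a fundamental property: relative entropy cannot be negative because it measures how different Q is from P.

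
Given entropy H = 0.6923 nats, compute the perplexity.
1.9983

Perplexity is e^H (or exp(H) for natural log).

H = 0.6923 nats
Perplexity = e^0.6923 = 1.9983

Interpretation: The model's uncertainty is equivalent to choosing uniformly among 2.0 options.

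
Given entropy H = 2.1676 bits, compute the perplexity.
4.4928

Perplexity is 2^H (or exp(H) for natural log).

H = 2.1676 bits
Perplexity = 2^2.1676 = 4.4928

Interpretation: The model's uncertainty is equivalent to choosing uniformly among 4.5 options.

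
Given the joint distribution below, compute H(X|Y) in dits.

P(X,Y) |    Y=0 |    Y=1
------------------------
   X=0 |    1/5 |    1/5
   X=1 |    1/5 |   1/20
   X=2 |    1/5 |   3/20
0.4555 dits

Using the chain rule: H(X|Y) = H(X,Y) - H(Y)

First, compute H(X,Y) = 0.7478 dits

Marginal P(Y) = (3/5, 2/5)
H(Y) = 0.2923 dits

H(X|Y) = H(X,Y) - H(Y) = 0.7478 - 0.2923 = 0.4555 dits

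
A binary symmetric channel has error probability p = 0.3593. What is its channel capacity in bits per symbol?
0.0579 bits

For a binary symmetric channel (BSC) with error probability p:
Capacity C = 1 - H(p) bits per symbol

where H(p) = -p log₂(p) - (1-p) log₂(1-p) is the binary entropy function.

H(0.3593) = 0.9421 bits
C = 1 - 0.9421 = 0.0579 bits per symbol

This means we can reliably transmit up to 0.0579 bits of information per channel use.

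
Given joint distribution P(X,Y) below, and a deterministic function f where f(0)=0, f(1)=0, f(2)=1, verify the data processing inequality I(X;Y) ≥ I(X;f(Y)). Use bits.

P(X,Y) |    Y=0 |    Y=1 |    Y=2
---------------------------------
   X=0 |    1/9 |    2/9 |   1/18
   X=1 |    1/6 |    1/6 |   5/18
I(X;Y) = 0.0946, I(X;f(Y)) = 0.0807, inequality holds: 0.0946 ≥ 0.0807

Data Processing Inequality: For any Markov chain X → Y → Z, we have I(X;Y) ≥ I(X;Z).

Here Z = f(Y) is a deterministic function of Y, forming X → Y → Z.

Original I(X;Y) = 0.0946 bits

After applying f:
P(X,Z) where Z=f(Y):
- P(X,Z=0) = P(X,Y=0) + P(X,Y=1)
- P(X,Z=1) = P(X,Y=2)

I(X;Z) = I(X;f(Y)) = 0.0807 bits

Verification: 0.0946 ≥ 0.0807 ✓

Information cannot be created by processing; the function f can only lose information about X.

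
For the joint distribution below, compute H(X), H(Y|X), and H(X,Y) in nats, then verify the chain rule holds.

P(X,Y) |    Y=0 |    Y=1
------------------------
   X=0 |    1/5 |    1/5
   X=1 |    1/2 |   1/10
H(X,Y) = 1.2206, H(X) = 0.6730, H(Y|X) = 0.5476 (all in nats)

Chain rule: H(X,Y) = H(X) + H(Y|X)

Left side — joint entropy directly:
H(X,Y) = -Σ p(x,y) log p(x,y) = 1.2206 nats

Right side — compute H(Y|X) from the conditional distributions:
P(X) = (2/5, 3/5), so H(X) = 0.6730 nats
H(Y|X) = Σ_x P(X=x) · H(Y|X=x):
  P(Y|X=0) = (1/2, 1/2), H(Y|X=0) = 0.6931, weight P(X=0) = 2/5
  P(Y|X=1) = (5/6, 1/6), H(Y|X=1) = 0.4506, weight P(X=1) = 3/5
H(Y|X) = 0.5476 nats

H(X) + H(Y|X) = 0.6730 + 0.5476 = 1.2206 nats

Both sides equal 1.2206 nats. ✓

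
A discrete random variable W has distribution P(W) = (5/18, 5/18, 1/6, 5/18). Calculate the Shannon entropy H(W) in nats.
1.3661 nats

Shannon entropy is H(X) = -Σ p(x) log p(x).

For P = (5/18, 5/18, 1/6, 5/18):
H = -5/18 × log_e(5/18) -5/18 × log_e(5/18) -1/6 × log_e(1/6) -5/18 × log_e(5/18)
H = 1.3661 nats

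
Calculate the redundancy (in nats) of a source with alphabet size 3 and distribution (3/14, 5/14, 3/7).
0.0377 nats

Redundancy measures how far a source is from maximum entropy:
R = H_max - H(X)

Maximum entropy for 3 symbols: H_max = log_e(3) = 1.0986 nats
Actual entropy: H(X) = 1.0609 nats
Redundancy: R = 1.0986 - 1.0609 = 0.0377 nats

This redundancy represents potential for compression: the source could be compressed by 0.0377 nats per symbol.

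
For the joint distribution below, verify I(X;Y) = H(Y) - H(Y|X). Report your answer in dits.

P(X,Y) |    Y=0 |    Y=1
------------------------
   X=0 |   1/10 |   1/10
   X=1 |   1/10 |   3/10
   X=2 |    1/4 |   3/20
I(X;Y) = 0.0260 dits

Mutual information has multiple equivalent forms:
- I(X;Y) = H(X) - H(X|Y)
- I(X;Y) = H(Y) - H(Y|X)
- I(X;Y) = H(X) + H(Y) - H(X,Y)

Computing all quantities:
H(X) = 0.4581, H(Y) = 0.2989, H(X,Y) = 0.7310
H(X|Y) = 0.4321, H(Y|X) = 0.2728

Verification:
H(X) - H(X|Y) = 0.4581 - 0.4321 = 0.0260
H(Y) - H(Y|X) = 0.2989 - 0.2728 = 0.0260
H(X) + H(Y) - H(X,Y) = 0.4581 + 0.2989 - 0.7310 = 0.0260

All forms give I(X;Y) = 0.0260 dits. ✓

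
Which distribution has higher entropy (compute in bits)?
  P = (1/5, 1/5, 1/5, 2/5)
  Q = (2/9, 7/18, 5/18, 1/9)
P

Computing entropies in bits:
H(P) = 1.9219
H(Q) = 1.8776

Distribution P has higher entropy.

Intuition: The distribution closer to uniform (more spread out) has higher entropy.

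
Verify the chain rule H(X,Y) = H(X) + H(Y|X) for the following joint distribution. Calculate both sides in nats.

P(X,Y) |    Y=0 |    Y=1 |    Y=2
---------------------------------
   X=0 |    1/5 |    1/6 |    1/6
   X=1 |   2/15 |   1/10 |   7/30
H(X,Y) = 1.7576, H(X) = 0.6909, H(Y|X) = 1.0667 (all in nats)

Chain rule: H(X,Y) = H(X) + H(Y|X)

Left side — joint entropy directly:
H(X,Y) = -Σ p(x,y) log p(x,y) = 1.7576 nats

Right side — compute H(Y|X) from the conditional distributions:
P(X) = (8/15, 7/15), so H(X) = 0.6909 nats
H(Y|X) = Σ_x P(X=x) · H(Y|X=x):
  P(Y|X=0) = (3/8, 5/16, 5/16), H(Y|X=0) = 1.0948, weight P(X=0) = 8/15
  P(Y|X=1) = (2/7, 3/14, 1/2), H(Y|X=1) = 1.0346, weight P(X=1) = 7/15
H(Y|X) = 1.0667 nats

H(X) + H(Y|X) = 0.6909 + 1.0667 = 1.7576 nats

Both sides equal 1.7576 nats. ✓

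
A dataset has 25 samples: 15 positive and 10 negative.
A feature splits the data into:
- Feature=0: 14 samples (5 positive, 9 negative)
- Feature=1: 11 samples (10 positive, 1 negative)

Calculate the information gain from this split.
0.2510 bits

Information Gain = H(Y) - H(Y|Feature)

Before split:
P(positive) = 15/25 = 0.6000
H(Y) = 0.9710 bits

After split:
Feature=0: H = 0.9403 bits (weight = 14/25)
Feature=1: H = 0.4395 bits (weight = 11/25)
H(Y|Feature) = (14/25)×0.9403 + (11/25)×0.4395 = 0.7199 bits

Information Gain = 0.9710 - 0.7199 = 0.2510 bits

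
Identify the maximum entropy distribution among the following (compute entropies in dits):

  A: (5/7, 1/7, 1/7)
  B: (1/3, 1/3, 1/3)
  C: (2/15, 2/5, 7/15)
B

For a discrete distribution over n outcomes, entropy is maximized by the uniform distribution.

Computing entropies:
H(A) = 0.3458 dits
H(B) = 0.4771 dits
H(C) = 0.4303 dits

The uniform distribution (where all probabilities equal 1/3) achieves the maximum entropy of log_10(3) = 0.4771 dits.

Distribution B has the highest entropy.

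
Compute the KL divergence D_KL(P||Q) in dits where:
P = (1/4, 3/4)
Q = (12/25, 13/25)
0.0485 dits

KL divergence: D_KL(P||Q) = Σ p(x) log(p(x)/q(x))

Computing term by term:
  x=0: 1/4 × log_10[(1/4)/(12/25)] = 1/4 × -0.2833 = -0.0708
  x=1: 3/4 × log_10[(3/4)/(13/25)] = 3/4 × 0.1591 = 0.1193

D_KL(P||Q) = 0.0485 dits

Note: KL divergence is always non-negative and equals 0 iff P = Q.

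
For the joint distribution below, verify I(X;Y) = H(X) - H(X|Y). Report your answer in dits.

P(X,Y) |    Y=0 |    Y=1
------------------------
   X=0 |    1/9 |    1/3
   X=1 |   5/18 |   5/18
I(X;Y) = 0.0144 dits

Mutual information has multiple equivalent forms:
- I(X;Y) = H(X) - H(X|Y)
- I(X;Y) = H(Y) - H(Y|X)
- I(X;Y) = H(X) + H(Y) - H(X,Y)

Computing all quantities:
H(X) = 0.2983, H(Y) = 0.2902, H(X,Y) = 0.5741
H(X|Y) = 0.2839, H(Y|X) = 0.2758

Verification:
H(X) - H(X|Y) = 0.2983 - 0.2839 = 0.0144
H(Y) - H(Y|X) = 0.2902 - 0.2758 = 0.0144
H(X) + H(Y) - H(X,Y) = 0.2983 + 0.2902 - 0.5741 = 0.0144

All forms give I(X;Y) = 0.0144 dits. ✓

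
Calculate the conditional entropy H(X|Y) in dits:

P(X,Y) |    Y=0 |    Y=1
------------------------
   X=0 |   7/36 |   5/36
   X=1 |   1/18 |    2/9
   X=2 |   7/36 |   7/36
0.4505 dits

Using the chain rule: H(X|Y) = H(X,Y) - H(Y)

First, compute H(X,Y) = 0.7488 dits

Marginal P(Y) = (4/9, 5/9)
H(Y) = 0.2983 dits

H(X|Y) = H(X,Y) - H(Y) = 0.7488 - 0.2983 = 0.4505 dits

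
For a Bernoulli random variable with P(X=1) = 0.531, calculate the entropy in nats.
0.6912 nats

The binary entropy function is:
H(p) = -p log(p) - (1-p) log(1-p)

H(0.531) = -0.531 × log_e(0.531) - 0.469 × log_e(0.469)
H(0.531) = 0.6912 nats

Note: Binary entropy is maximized at p=0.5 (H=1 bit) and minimized at p=0 or p=1 (H=0).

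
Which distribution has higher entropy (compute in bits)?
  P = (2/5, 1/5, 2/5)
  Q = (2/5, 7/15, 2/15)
P

Computing entropies in bits:
H(P) = 1.5219
H(Q) = 1.4295

Distribution P has higher entropy.

Intuition: The distribution closer to uniform (more spread out) has higher entropy.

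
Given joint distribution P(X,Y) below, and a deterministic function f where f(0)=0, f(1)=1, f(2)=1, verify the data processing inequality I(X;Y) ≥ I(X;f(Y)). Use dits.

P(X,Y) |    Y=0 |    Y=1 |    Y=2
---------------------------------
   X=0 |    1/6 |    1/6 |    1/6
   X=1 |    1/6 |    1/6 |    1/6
I(X;Y) = 0.0000, I(X;f(Y)) = 0.0000, inequality holds: 0.0000 ≥ 0.0000

Data Processing Inequality: For any Markov chain X → Y → Z, we have I(X;Y) ≥ I(X;Z).

Here Z = f(Y) is a deterministic function of Y, forming X → Y → Z.

Original I(X;Y) = 0.0000 dits

After applying f:
P(X,Z) where Z=f(Y):
- P(X,Z=0) = P(X,Y=0)
- P(X,Z=1) = P(X,Y=1) + P(X,Y=2)

I(X;Z) = I(X;f(Y)) = 0.0000 dits

Verification: 0.0000 ≥ 0.0000 ✓

Information cannot be created by processing; the function f can only lose information about X.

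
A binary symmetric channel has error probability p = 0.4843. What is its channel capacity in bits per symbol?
0.0007 bits

For a binary symmetric channel (BSC) with error probability p:
Capacity C = 1 - H(p) bits per symbol

where H(p) = -p log₂(p) - (1-p) log₂(1-p) is the binary entropy function.

H(0.4843) = 0.9993 bits
C = 1 - 0.9993 = 0.0007 bits per symbol

This means we can reliably transmit up to 0.0007 bits of information per channel use.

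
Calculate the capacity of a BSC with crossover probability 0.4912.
0.0002 bits

For a binary symmetric channel (BSC) with error probability p:
Capacity C = 1 - H(p) bits per symbol

where H(p) = -p log₂(p) - (1-p) log₂(1-p) is the binary entropy function.

H(0.4912) = 0.9998 bits
C = 1 - 0.9998 = 0.0002 bits per symbol

This means we can reliably transmit up to 0.0002 bits of information per channel use.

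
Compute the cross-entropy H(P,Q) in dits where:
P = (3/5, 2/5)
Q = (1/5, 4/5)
0.4581 dits

Cross-entropy: H(P,Q) = -Σ p(x) log q(x)

Alternatively: H(P,Q) = H(P) + D_KL(P||Q)
H(P) = 0.2923 dits
D_KL(P||Q) = 0.1659 dits

H(P,Q) = 0.2923 + 0.1659 = 0.4581 dits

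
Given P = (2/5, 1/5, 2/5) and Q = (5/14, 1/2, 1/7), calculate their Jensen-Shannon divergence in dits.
0.0285 dits

Jensen-Shannon divergence is:
JSD(P||Q) = 0.5 × D_KL(P||M) + 0.5 × D_KL(Q||M)
where M = 0.5 × (P + Q) is the mixture distribution.

M = 0.5 × (2/5, 1/5, 2/5) + 0.5 × (5/14, 1/2, 1/7) = (0.378571, 7/20, 0.271429)

D_KL(P||M) = 0.0283 dits
D_KL(Q||M) = 0.0286 dits

JSD(P||Q) = 0.5 × 0.0283 + 0.5 × 0.0286 = 0.0285 dits

Unlike KL divergence, JSD is symmetric and bounded: 0 ≤ JSD ≤ log(2).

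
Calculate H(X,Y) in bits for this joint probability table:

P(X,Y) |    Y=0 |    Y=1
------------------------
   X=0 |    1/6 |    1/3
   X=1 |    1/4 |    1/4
1.9591 bits

Joint entropy is H(X,Y) = -Σ_{x,y} p(x,y) log p(x,y).

Summing over all non-zero entries:
H(X,Y) = -[1/6·log_2(1/6) + 1/3·log_2(1/3) + 1/4·log_2(1/4) + 1/4·log_2(1/4)]
H(X,Y) = 1.9591 bits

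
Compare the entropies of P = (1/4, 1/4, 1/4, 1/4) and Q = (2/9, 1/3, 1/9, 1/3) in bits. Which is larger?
P

Computing entropies in bits:
H(P) = 2.0000
H(Q) = 1.8911

Distribution P has higher entropy.

Intuition: The distribution closer to uniform (more spread out) has higher entropy.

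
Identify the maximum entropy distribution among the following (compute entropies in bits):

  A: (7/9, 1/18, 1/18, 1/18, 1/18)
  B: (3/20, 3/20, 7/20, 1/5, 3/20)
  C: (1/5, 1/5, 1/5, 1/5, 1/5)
C

For a discrete distribution over n outcomes, entropy is maximized by the uniform distribution.

Computing entropies:
H(A) = 1.2086 bits
H(B) = 2.2261 bits
H(C) = 2.3219 bits

The uniform distribution (where all probabilities equal 1/5) achieves the maximum entropy of log_2(5) = 2.3219 bits.

Distribution C has the highest entropy.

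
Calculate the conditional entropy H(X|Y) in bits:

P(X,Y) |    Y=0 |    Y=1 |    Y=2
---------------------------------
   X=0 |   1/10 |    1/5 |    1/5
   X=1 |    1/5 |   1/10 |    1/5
0.9510 bits

Using the chain rule: H(X|Y) = H(X,Y) - H(Y)

First, compute H(X,Y) = 2.5219 bits

Marginal P(Y) = (3/10, 3/10, 2/5)
H(Y) = 1.5710 bits

H(X|Y) = H(X,Y) - H(Y) = 2.5219 - 1.5710 = 0.9510 bits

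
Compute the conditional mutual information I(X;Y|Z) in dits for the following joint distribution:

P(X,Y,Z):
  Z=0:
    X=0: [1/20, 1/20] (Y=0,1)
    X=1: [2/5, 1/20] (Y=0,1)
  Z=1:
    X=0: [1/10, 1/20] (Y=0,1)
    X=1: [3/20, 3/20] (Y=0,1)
0.0175 dits

Conditional mutual information: I(X;Y|Z) = H(X|Z) + H(Y|Z) - H(X,Y|Z)

H(Z) = 0.2989
H(X,Z) = 0.5365 → H(X|Z) = 0.2376
H(Y,Z) = 0.5464 → H(Y|Z) = 0.2475
H(X,Y,Z) = 0.7666 → H(X,Y|Z) = 0.4677

I(X;Y|Z) = 0.2376 + 0.2475 - 0.4677 = 0.0175 dits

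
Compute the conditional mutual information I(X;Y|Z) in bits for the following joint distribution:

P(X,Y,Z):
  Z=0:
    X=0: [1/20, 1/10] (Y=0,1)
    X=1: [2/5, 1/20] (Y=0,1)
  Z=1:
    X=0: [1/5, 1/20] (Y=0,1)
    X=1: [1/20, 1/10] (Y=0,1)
0.1861 bits

Conditional mutual information: I(X;Y|Z) = H(X|Z) + H(Y|Z) - H(X,Y|Z)

H(Z) = 0.9710
H(X,Z) = 1.8395 → H(X|Z) = 0.8685
H(Y,Z) = 1.8395 → H(Y|Z) = 0.8685
H(X,Y,Z) = 2.5219 → H(X,Y|Z) = 1.5510

I(X;Y|Z) = 0.8685 + 0.8685 - 1.5510 = 0.1861 bits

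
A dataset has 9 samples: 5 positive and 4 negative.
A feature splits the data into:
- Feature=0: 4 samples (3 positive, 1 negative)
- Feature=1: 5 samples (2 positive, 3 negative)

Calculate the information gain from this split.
0.0911 bits

Information Gain = H(Y) - H(Y|Feature)

Before split:
P(positive) = 5/9 = 0.5556
H(Y) = 0.9911 bits

After split:
Feature=0: H = 0.8113 bits (weight = 4/9)
Feature=1: H = 0.9710 bits (weight = 5/9)
H(Y|Feature) = (4/9)×0.8113 + (5/9)×0.9710 = 0.9000 bits

Information Gain = 0.9911 - 0.9000 = 0.0911 bits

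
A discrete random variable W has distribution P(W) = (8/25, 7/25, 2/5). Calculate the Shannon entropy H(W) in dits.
0.4723 dits

Shannon entropy is H(X) = -Σ p(x) log p(x).

For P = (8/25, 7/25, 2/5):
H = -8/25 × log_10(8/25) -7/25 × log_10(7/25) -2/5 × log_10(2/5)
H = 0.4723 dits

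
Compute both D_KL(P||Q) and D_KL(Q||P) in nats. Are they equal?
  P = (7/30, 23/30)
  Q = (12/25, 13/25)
D_KL(P||Q) = 0.1293, D_KL(Q||P) = 0.1444

KL divergence is not symmetric: D_KL(P||Q) ≠ D_KL(Q||P) in general.

D_KL(P||Q) = 0.1293 nats
D_KL(Q||P) = 0.1444 nats

No, they are not equal!

This asymmetry is why KL divergence is not a true distance metric.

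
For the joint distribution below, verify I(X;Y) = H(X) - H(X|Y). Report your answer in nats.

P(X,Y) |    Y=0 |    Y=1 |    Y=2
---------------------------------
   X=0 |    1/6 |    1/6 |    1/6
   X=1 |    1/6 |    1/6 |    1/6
I(X;Y) = 0.0000 nats

Mutual information has multiple equivalent forms:
- I(X;Y) = H(X) - H(X|Y)
- I(X;Y) = H(Y) - H(Y|X)
- I(X;Y) = H(X) + H(Y) - H(X,Y)

Computing all quantities:
H(X) = 0.6931, H(Y) = 1.0986, H(X,Y) = 1.7918
H(X|Y) = 0.6931, H(Y|X) = 1.0986

Verification:
H(X) - H(X|Y) = 0.6931 - 0.6931 = 0.0000
H(Y) - H(Y|X) = 1.0986 - 1.0986 = 0.0000
H(X) + H(Y) - H(X,Y) = 0.6931 + 1.0986 - 1.7918 = 0.0000

All forms give I(X;Y) = 0.0000 nats. ✓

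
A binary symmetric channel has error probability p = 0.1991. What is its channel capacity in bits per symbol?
0.2799 bits

For a binary symmetric channel (BSC) with error probability p:
Capacity C = 1 - H(p) bits per symbol

where H(p) = -p log₂(p) - (1-p) log₂(1-p) is the binary entropy function.

H(0.1991) = 0.7201 bits
C = 1 - 0.7201 = 0.2799 bits per symbol

This means we can reliably transmit up to 0.2799 bits of information per channel use.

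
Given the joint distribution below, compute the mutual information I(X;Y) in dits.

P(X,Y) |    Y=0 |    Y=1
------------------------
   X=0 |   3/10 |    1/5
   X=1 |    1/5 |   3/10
0.0087 dits

Mutual information: I(X;Y) = H(X) + H(Y) - H(X,Y)

Marginals:
P(X) = (1/2, 1/2), H(X) = 0.3010 dits
P(Y) = (1/2, 1/2), H(Y) = 0.3010 dits

Joint entropy: H(X,Y) = 0.5933 dits

I(X;Y) = 0.3010 + 0.3010 - 0.5933 = 0.0087 dits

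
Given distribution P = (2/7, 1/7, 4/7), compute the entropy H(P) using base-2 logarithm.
1.3788 bits

Shannon entropy is H(X) = -Σ p(x) log p(x).

For P = (2/7, 1/7, 4/7):
H = -2/7 × log_2(2/7) -1/7 × log_2(1/7) -4/7 × log_2(4/7)
H = 1.3788 bits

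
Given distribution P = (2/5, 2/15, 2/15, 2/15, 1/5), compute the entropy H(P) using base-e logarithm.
1.4944 nats

Shannon entropy is H(X) = -Σ p(x) log p(x).

For P = (2/5, 2/15, 2/15, 2/15, 1/5):
H = -2/5 × log_e(2/5) -2/15 × log_e(2/15) -2/15 × log_e(2/15) -2/15 × log_e(2/15) -1/5 × log_e(1/5)
H = 1.4944 nats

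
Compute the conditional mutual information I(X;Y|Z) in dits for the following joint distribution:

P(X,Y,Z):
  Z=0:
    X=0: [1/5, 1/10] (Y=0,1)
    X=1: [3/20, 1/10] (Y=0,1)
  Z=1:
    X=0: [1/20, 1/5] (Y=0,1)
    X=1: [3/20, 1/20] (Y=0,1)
0.0316 dits

Conditional mutual information: I(X;Y|Z) = H(X|Z) + H(Y|Z) - H(X,Y|Z)

H(Z) = 0.2989
H(X,Z) = 0.5977 → H(X|Z) = 0.2988
H(Y,Z) = 0.5897 → H(Y|Z) = 0.2908
H(X,Y,Z) = 0.8569 → H(X,Y|Z) = 0.5580

I(X;Y|Z) = 0.2988 + 0.2908 - 0.5580 = 0.0316 dits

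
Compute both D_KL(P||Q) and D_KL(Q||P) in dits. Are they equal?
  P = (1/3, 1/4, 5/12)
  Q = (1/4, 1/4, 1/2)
D_KL(P||Q) = 0.0087, D_KL(Q||P) = 0.0084

KL divergence is not symmetric: D_KL(P||Q) ≠ D_KL(Q||P) in general.

D_KL(P||Q) = 0.0087 dits
D_KL(Q||P) = 0.0084 dits

No, they are not equal!

This asymmetry is why KL divergence is not a true distance metric.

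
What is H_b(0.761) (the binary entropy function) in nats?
0.5499 nats

The binary entropy function is:
H(p) = -p log(p) - (1-p) log(1-p)

H(0.761) = -0.761 × log_e(0.761) - 0.239 × log_e(0.239)
H(0.761) = 0.5499 nats

Note: Binary entropy is maximized at p=0.5 (H=1 bit) and minimized at p=0 or p=1 (H=0).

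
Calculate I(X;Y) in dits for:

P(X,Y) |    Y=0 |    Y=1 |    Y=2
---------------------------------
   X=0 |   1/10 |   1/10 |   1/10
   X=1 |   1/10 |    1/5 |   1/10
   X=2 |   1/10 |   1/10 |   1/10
0.0060 dits

Mutual information: I(X;Y) = H(X) + H(Y) - H(X,Y)

Marginals:
P(X) = (3/10, 2/5, 3/10), H(X) = 0.4729 dits
P(Y) = (3/10, 2/5, 3/10), H(Y) = 0.4729 dits

Joint entropy: H(X,Y) = 0.9398 dits

I(X;Y) = 0.4729 + 0.4729 - 0.9398 = 0.0060 dits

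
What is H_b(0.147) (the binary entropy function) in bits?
0.6023 bits

The binary entropy function is:
H(p) = -p log(p) - (1-p) log(1-p)

H(0.147) = -0.147 × log_2(0.147) - 0.853 × log_2(0.853)
H(0.147) = 0.6023 bits

Note: Binary entropy is maximized at p=0.5 (H=1 bit) and minimized at p=0 or p=1 (H=0).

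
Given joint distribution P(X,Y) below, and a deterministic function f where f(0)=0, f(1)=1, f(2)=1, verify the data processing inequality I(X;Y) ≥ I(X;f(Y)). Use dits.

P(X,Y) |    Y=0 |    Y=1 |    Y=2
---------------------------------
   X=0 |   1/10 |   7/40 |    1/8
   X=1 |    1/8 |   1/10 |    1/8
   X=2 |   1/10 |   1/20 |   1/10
I(X;Y) = 0.0099, I(X;f(Y)) = 0.0040, inequality holds: 0.0099 ≥ 0.0040

Data Processing Inequality: For any Markov chain X → Y → Z, we have I(X;Y) ≥ I(X;Z).

Here Z = f(Y) is a deterministic function of Y, forming X → Y → Z.

Original I(X;Y) = 0.0099 dits

After applying f:
P(X,Z) where Z=f(Y):
- P(X,Z=0) = P(X,Y=0)
- P(X,Z=1) = P(X,Y=1) + P(X,Y=2)

I(X;Z) = I(X;f(Y)) = 0.0040 dits

Verification: 0.0099 ≥ 0.0040 ✓

Information cannot be created by processing; the function f can only lose information about X.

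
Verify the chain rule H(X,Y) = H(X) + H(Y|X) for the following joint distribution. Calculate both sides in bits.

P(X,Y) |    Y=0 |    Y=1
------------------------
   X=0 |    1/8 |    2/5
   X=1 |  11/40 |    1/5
H(X,Y) = 1.8803, H(X) = 0.9982, H(Y|X) = 0.8821 (all in bits)

Chain rule: H(X,Y) = H(X) + H(Y|X)

Left side — joint entropy directly:
H(X,Y) = -Σ p(x,y) log p(x,y) = 1.8803 bits

Right side — compute H(Y|X) from the conditional distributions:
P(X) = (21/40, 19/40), so H(X) = 0.9982 bits
H(Y|X) = Σ_x P(X=x) · H(Y|X=x):
  P(Y|X=0) = (5/21, 16/21), H(Y|X=0) = 0.7919, weight P(X=0) = 21/40
  P(Y|X=1) = (11/19, 8/19), H(Y|X=1) = 0.9819, weight P(X=1) = 19/40
H(Y|X) = 0.8821 bits

H(X) + H(Y|X) = 0.9982 + 0.8821 = 1.8803 bits

Both sides equal 1.8803 bits. ✓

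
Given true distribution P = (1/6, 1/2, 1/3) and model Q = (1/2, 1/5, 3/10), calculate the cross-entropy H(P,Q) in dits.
0.5739 dits

Cross-entropy: H(P,Q) = -Σ p(x) log q(x)

Alternatively: H(P,Q) = H(P) + D_KL(P||Q)
H(P) = 0.4392 dits
D_KL(P||Q) = 0.1347 dits

H(P,Q) = 0.4392 + 0.1347 = 0.5739 dits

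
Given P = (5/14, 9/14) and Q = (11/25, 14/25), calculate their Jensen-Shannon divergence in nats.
0.0036 nats

Jensen-Shannon divergence is:
JSD(P||Q) = 0.5 × D_KL(P||M) + 0.5 × D_KL(Q||M)
where M = 0.5 × (P + Q) is the mixture distribution.

M = 0.5 × (5/14, 9/14) + 0.5 × (11/25, 14/25) = (0.398571, 0.601429)

D_KL(P||M) = 0.0036 nats
D_KL(Q||M) = 0.0035 nats

JSD(P||Q) = 0.5 × 0.0036 + 0.5 × 0.0035 = 0.0036 nats

Unlike KL divergence, JSD is symmetric and bounded: 0 ≤ JSD ≤ log(2).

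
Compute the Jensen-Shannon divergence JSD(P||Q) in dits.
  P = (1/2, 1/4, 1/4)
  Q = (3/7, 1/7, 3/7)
0.0090 dits

Jensen-Shannon divergence is:
JSD(P||Q) = 0.5 × D_KL(P||M) + 0.5 × D_KL(Q||M)
where M = 0.5 × (P + Q) is the mixture distribution.

M = 0.5 × (1/2, 1/4, 1/4) + 0.5 × (3/7, 1/7, 3/7) = (13/28, 0.196429, 0.339286)

D_KL(P||M) = 0.0091 dits
D_KL(Q||M) = 0.0088 dits

JSD(P||Q) = 0.5 × 0.0091 + 0.5 × 0.0088 = 0.0090 dits

Unlike KL divergence, JSD is symmetric and bounded: 0 ≤ JSD ≤ log(2).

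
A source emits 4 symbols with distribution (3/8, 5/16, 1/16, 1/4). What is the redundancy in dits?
0.0587 dits

Redundancy measures how far a source is from maximum entropy:
R = H_max - H(X)

Maximum entropy for 4 symbols: H_max = log_10(4) = 0.6021 dits
Actual entropy: H(X) = 0.5434 dits
Redundancy: R = 0.6021 - 0.5434 = 0.0587 dits

This redundancy represents potential for compression: the source could be compressed by 0.0587 dits per symbol.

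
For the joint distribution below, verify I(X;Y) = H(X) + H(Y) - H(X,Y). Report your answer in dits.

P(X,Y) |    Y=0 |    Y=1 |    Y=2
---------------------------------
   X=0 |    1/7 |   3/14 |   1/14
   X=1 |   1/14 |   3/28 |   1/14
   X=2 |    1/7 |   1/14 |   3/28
I(X;Y) = 0.0161 dits

Mutual information has multiple equivalent forms:
- I(X;Y) = H(X) - H(X|Y)
- I(X;Y) = H(Y) - H(Y|X)
- I(X;Y) = H(X) + H(Y) - H(X,Y)

Computing all quantities:
H(X) = 0.4667, H(Y) = 0.4696, H(X,Y) = 0.9201
H(X|Y) = 0.4505, H(Y|X) = 0.4535

Verification:
H(X) - H(X|Y) = 0.4667 - 0.4505 = 0.0161
H(Y) - H(Y|X) = 0.4696 - 0.4535 = 0.0161
H(X) + H(Y) - H(X,Y) = 0.4667 + 0.4696 - 0.9201 = 0.0161

All forms give I(X;Y) = 0.0161 dits. ✓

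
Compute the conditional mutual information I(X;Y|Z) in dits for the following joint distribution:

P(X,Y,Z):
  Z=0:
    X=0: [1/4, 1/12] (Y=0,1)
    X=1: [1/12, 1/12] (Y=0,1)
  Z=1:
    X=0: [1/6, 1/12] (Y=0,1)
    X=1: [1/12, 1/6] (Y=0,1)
0.0189 dits

Conditional mutual information: I(X;Y|Z) = H(X|Z) + H(Y|Z) - H(X,Y|Z)

H(Z) = 0.3010
H(X,Z) = 0.5898 → H(X|Z) = 0.2887
H(Y,Z) = 0.5898 → H(Y|Z) = 0.2887
H(X,Y,Z) = 0.8596 → H(X,Y|Z) = 0.5585

I(X;Y|Z) = 0.2887 + 0.2887 - 0.5585 = 0.0189 dits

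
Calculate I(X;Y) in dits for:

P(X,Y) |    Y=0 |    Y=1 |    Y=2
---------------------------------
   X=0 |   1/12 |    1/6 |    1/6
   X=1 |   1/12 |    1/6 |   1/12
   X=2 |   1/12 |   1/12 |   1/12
0.0073 dits

Mutual information: I(X;Y) = H(X) + H(Y) - H(X,Y)

Marginals:
P(X) = (5/12, 1/3, 1/4), H(X) = 0.4680 dits
P(Y) = (1/4, 5/12, 1/3), H(Y) = 0.4680 dits

Joint entropy: H(X,Y) = 0.9287 dits

I(X;Y) = 0.4680 + 0.4680 - 0.9287 = 0.0073 dits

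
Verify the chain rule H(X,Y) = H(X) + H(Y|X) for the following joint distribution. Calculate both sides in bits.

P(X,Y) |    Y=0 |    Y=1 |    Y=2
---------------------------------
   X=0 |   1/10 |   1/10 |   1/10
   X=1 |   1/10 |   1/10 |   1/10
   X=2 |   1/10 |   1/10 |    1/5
H(X,Y) = 3.1219, H(X) = 1.5710, H(Y|X) = 1.5510 (all in bits)

Chain rule: H(X,Y) = H(X) + H(Y|X)

Left side — joint entropy directly:
H(X,Y) = -Σ p(x,y) log p(x,y) = 3.1219 bits

Right side — compute H(Y|X) from the conditional distributions:
P(X) = (3/10, 3/10, 2/5), so H(X) = 1.5710 bits
H(Y|X) = Σ_x P(X=x) · H(Y|X=x):
  P(Y|X=0) = (1/3, 1/3, 1/3), H(Y|X=0) = 1.5850, weight P(X=0) = 3/10
  P(Y|X=1) = (1/3, 1/3, 1/3), H(Y|X=1) = 1.5850, weight P(X=1) = 3/10
  P(Y|X=2) = (1/4, 1/4, 1/2), H(Y|X=2) = 1.5000, weight P(X=2) = 2/5
H(Y|X) = 1.5510 bits

H(X) + H(Y|X) = 1.5710 + 1.5510 = 3.1219 bits

Both sides equal 3.1219 bits. ✓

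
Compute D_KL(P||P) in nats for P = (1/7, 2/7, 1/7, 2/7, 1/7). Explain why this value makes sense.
0.0000 nats

KL divergence satisfies the Gibbs inequality: D_KL(P||Q) ≥ 0 for all distributions P, Q.

D_KL(P||Q) = Σ p(x) log(p(x)/q(x))
Each term is p(x) × log_e(p(x)/p(x)) = p(x) × log_e(1) = 0, so the sum is 0.
D_KL(P||Q) = 0.0000 nats

When P = Q, the KL divergence is exactly 0, as there is no 'divergence' between identical distributions.

This non-negativity is a fundamental property: relative entropy cannot be negative because it measures how different Q is from P.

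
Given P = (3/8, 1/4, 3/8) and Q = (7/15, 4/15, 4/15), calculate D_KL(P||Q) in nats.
0.0297 nats

KL divergence: D_KL(P||Q) = Σ p(x) log(p(x)/q(x))

Computing term by term:
  x=0: 3/8 × log_e[(3/8)/(7/15)] = 3/8 × -0.2187 = -0.0820
  x=1: 1/4 × log_e[(1/4)/(4/15)] = 1/4 × -0.0645 = -0.0161
  x=2: 3/8 × log_e[(3/8)/(4/15)] = 3/8 × 0.3409 = 0.1278

D_KL(P||Q) = 0.0297 nats

Note: KL divergence is always non-negative and equals 0 iff P = Q.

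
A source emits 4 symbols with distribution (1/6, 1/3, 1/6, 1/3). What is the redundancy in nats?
0.0566 nats

Redundancy measures how far a source is from maximum entropy:
R = H_max - H(X)

Maximum entropy for 4 symbols: H_max = log_e(4) = 1.3863 nats
Actual entropy: H(X) = 1.3297 nats
Redundancy: R = 1.3863 - 1.3297 = 0.0566 nats

This redundancy represents potential for compression: the source could be compressed by 0.0566 nats per symbol.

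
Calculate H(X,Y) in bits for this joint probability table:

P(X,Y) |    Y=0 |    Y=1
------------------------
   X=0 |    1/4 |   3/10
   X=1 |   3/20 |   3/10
1.9527 bits

Joint entropy is H(X,Y) = -Σ_{x,y} p(x,y) log p(x,y).

Summing over all non-zero entries:
H(X,Y) = -[1/4·log_2(1/4) + 3/10·log_2(3/10) + 3/20·log_2(3/20) + 3/10·log_2(3/10)]
H(X,Y) = 1.9527 bits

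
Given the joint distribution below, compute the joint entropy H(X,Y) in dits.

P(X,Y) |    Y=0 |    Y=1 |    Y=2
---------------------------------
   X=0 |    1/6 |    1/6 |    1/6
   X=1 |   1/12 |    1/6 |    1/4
0.7592 dits

Joint entropy is H(X,Y) = -Σ_{x,y} p(x,y) log p(x,y).

Summing over all non-zero entries:
H(X,Y) = -[1/6·log_10(1/6) + 1/6·log_10(1/6) + 1/6·log_10(1/6) + 1/12·log_10(1/12) + 1/6·log_10(1/6) + 1/4·log_10(1/4)]
H(X,Y) = 0.7592 dits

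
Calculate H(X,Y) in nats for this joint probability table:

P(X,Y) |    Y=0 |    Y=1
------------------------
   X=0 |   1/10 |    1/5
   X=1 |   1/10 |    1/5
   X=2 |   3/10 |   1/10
1.6957 nats

Joint entropy is H(X,Y) = -Σ_{x,y} p(x,y) log p(x,y).

Summing over all non-zero entries:
H(X,Y) = -[1/10·log_e(1/10) + 1/5·log_e(1/5) + 1/10·log_e(1/10) + 1/5·log_e(1/5) + 3/10·log_e(3/10) + 1/10·log_e(1/10)]
H(X,Y) = 1.6957 nats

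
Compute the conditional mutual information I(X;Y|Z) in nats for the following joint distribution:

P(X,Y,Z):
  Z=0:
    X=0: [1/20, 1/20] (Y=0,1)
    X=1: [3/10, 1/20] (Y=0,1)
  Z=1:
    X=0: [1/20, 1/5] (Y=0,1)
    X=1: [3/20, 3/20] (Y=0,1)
0.0530 nats

Conditional mutual information: I(X;Y|Z) = H(X|Z) + H(Y|Z) - H(X,Y|Z)

H(Z) = 0.6881
H(X,Z) = 1.3055 → H(X|Z) = 0.6173
H(Y,Z) = 1.2870 → H(Y|Z) = 0.5989
H(X,Y,Z) = 1.8514 → H(X,Y|Z) = 1.1632

I(X;Y|Z) = 0.6173 + 0.5989 - 1.1632 = 0.0530 nats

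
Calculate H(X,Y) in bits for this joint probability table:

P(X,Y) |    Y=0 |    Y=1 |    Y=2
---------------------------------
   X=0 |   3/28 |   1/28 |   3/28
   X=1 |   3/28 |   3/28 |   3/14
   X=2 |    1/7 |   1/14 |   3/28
3.0472 bits

Joint entropy is H(X,Y) = -Σ_{x,y} p(x,y) log p(x,y).

Summing over all non-zero entries:
H(X,Y) = -[3/28·log_2(3/28) + 1/28·log_2(1/28) + 3/28·log_2(3/28) + 3/28·log_2(3/28) + 3/28·log_2(3/28) + 3/14·log_2(3/14) + 1/7·log_2(1/7) + 1/14·log_2(1/14) + 3/28·log_2(3/28)]
H(X,Y) = 3.0472 bits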